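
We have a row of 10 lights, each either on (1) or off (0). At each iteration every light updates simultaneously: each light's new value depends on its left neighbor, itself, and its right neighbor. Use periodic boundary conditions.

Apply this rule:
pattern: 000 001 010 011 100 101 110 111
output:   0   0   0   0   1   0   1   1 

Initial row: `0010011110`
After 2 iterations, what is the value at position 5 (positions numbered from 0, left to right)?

0001001111
1000100111
position 5 holds 0

0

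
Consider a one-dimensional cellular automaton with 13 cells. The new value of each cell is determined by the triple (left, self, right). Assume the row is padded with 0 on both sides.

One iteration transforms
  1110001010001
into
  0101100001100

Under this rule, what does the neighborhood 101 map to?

At position 7 the neighborhood is 101; the next row has 0 there.

0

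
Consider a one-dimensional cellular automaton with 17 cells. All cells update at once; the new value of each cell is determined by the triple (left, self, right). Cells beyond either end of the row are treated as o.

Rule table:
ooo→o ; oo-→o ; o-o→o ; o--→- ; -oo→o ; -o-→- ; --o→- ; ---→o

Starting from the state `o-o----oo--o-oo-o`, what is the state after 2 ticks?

tick 1: oo--oo-oo---ooooo
tick 2: oo--ooooo-o-ooooo

oo--ooooo-o-ooooo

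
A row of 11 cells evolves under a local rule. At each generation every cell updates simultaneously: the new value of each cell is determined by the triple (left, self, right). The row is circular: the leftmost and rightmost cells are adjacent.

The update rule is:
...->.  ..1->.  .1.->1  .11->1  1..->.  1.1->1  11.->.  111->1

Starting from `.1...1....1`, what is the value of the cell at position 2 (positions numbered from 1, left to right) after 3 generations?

11...1....1
1....1....1
.....1....1
position 2 holds .

.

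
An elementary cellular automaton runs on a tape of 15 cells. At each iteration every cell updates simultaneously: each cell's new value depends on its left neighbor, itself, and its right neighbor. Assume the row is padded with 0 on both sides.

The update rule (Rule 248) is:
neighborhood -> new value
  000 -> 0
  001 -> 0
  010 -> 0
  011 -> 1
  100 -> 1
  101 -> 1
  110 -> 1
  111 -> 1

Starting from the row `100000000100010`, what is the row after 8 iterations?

010000000010001
001000000001000
000100000000100
000010000000010
000001000000001
000000100000000
000000010000000
000000001000000

000000001000000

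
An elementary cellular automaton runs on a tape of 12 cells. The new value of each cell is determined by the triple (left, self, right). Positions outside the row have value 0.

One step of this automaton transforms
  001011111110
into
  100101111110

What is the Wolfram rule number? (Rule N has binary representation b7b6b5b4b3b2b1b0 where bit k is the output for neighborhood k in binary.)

position 5: 111 → 1  (bit 7 = 1)
position 10: 110 → 1  (bit 6 = 1)
position 3: 101 → 1  (bit 5 = 1)
position 11: 100 → 0  (bit 4 = 0)
position 4: 011 → 0  (bit 3 = 0)
position 2: 010 → 0  (bit 2 = 0)
position 1: 001 → 0  (bit 1 = 0)
position 0: 000 → 1  (bit 0 = 1)
bits b7..b0 = 11100001 = 225

225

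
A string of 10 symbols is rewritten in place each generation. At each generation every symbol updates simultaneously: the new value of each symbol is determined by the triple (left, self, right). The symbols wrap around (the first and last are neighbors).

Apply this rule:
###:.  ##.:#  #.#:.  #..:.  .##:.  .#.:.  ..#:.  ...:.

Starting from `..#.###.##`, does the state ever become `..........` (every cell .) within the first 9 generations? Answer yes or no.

yes

......#..#
..........
all cells are . at generation 2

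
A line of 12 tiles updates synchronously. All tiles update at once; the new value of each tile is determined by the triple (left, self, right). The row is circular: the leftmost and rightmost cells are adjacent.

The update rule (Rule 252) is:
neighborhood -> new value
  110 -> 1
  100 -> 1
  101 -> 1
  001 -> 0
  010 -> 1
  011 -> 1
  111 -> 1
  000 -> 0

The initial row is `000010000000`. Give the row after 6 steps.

000011111110

000011000000
000011100000
000011110000
000011111000
000011111100
000011111110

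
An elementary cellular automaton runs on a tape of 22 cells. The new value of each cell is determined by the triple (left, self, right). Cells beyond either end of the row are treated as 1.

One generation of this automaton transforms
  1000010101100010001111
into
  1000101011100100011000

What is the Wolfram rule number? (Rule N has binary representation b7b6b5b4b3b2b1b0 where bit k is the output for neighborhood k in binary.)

106

position 19: 111 → 0  (bit 7 = 0)
position 0: 110 → 1  (bit 6 = 1)
position 6: 101 → 1  (bit 5 = 1)
position 1: 100 → 0  (bit 4 = 0)
position 9: 011 → 1  (bit 3 = 1)
position 5: 010 → 0  (bit 2 = 0)
position 4: 001 → 1  (bit 1 = 1)
position 2: 000 → 0  (bit 0 = 0)
bits b7..b0 = 01101010 = 106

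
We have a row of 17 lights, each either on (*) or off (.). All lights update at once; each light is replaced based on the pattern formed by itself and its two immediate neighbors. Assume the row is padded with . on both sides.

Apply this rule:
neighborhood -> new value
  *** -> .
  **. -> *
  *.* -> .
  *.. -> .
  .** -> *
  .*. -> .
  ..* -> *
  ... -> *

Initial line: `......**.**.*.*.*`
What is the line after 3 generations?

..*****..**.*...*

********.**......
*......*.**.*****
..*****..**.*...*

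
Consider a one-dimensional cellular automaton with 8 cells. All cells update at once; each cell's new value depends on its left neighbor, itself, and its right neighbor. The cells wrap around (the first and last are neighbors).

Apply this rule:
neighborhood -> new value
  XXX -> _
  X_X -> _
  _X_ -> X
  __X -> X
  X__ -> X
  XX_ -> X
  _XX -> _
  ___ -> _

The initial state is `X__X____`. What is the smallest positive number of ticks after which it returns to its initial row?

tick 1: XXXXX__X
tick 2: ____XXX_
tick 3: ___X__XX
tick 4: X_XXXX_X
tick 5: X____X__
tick 6: XX__XXXX
tick 7: _XXX____
tick 8: X__XX___
tick 9: XXX_XX_X
tick 10: __X__X__
tick 11: _XXXXXX_
tick 12: X_____XX
tick 13: XX___X__
tick 14: _XX_XXXX
tick 15: __X____X
tick 16: XXXX__XX
tick 17: ___XXX__
tick 18: __X__XX_
tick 19: _XXXX_XX
tick 20: ____X__X
tick 21: X__XXXXX
tick 22: XXX_____
tick 23: __XX___X
tick 24: XX_XX_XX
tick 25: _X__X___
tick 26: XXXXXX__
tick 27: _____XXX
tick 28: X___X__X
tick 29: XX_XXXX_
tick 30: _X____X_
tick 31: XXX__XXX
tick 32: __XXX___
tick 33: _X__XX__
tick 34: XXXX_XX_
tick 35: ___X__X_
tick 36: __XXXXXX
tick 37: XX_____X
tick 38: _XX___X_
tick 39: X_XX_XXX
tick 40: X__X____

40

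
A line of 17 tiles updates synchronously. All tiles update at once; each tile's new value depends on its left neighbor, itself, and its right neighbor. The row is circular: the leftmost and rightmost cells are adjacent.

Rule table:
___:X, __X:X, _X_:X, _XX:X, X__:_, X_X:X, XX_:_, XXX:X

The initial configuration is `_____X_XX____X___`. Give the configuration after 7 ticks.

XX__XXXX_XXXXXXXX

tick 1: XXXXXXXX__XXXX_XX
tick 2: XXXXXXX__XXXX_XXX
tick 3: XXXXXX__XXXX_XXXX
tick 4: XXXXX__XXXX_XXXXX
tick 5: XXXX__XXXX_XXXXXX
tick 6: XXX__XXXX_XXXXXXX
tick 7: XX__XXXX_XXXXXXXX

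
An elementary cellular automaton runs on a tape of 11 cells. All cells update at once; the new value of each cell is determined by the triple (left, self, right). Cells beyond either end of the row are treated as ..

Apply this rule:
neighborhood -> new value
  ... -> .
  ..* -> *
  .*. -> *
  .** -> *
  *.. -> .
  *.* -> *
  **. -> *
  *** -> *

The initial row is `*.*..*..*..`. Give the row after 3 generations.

*********..

***.**.**..
*********..
*********..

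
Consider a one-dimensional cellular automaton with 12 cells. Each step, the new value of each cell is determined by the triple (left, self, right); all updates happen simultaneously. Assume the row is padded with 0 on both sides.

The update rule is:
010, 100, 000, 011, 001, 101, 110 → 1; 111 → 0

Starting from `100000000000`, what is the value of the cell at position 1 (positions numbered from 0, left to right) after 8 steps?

0

step 1: 111111111111
step 2: 100000000001
step 3: 111111111111  (repeats step 1; period 2)
step 8: 100000000001
position 1 holds 0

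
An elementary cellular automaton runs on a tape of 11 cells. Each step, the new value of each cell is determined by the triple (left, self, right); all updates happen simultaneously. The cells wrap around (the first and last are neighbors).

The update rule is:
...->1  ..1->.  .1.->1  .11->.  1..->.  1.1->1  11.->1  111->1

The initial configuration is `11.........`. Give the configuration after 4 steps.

1..11.1111.

step 1: .1.1111111.
step 2: .11.111111.
step 3: ..11.11111.
step 4: 1..11.1111.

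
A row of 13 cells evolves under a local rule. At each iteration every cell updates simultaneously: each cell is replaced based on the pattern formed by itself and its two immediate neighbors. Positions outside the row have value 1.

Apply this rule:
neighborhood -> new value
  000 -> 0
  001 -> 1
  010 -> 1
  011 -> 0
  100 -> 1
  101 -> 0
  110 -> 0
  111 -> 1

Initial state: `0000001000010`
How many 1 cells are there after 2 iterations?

5

1000011100110
0100101011000
count of 1: 5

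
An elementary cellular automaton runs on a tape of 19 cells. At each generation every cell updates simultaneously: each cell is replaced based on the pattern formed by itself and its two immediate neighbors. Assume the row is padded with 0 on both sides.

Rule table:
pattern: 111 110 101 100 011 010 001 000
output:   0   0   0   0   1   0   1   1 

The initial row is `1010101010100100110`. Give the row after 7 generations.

0011100000000000100

0000000000001001100
1111111111110011001
1000000000000110010
0011111111111100100
1110000000000001001
1000111111111110010
0011100000000000100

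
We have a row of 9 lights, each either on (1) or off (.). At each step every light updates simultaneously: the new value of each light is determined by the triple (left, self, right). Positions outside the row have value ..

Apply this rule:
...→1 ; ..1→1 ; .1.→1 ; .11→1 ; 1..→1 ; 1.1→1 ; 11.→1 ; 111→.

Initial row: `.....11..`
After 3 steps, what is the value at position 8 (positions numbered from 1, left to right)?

111111111
1.......1
111111111
position 8 holds 1

1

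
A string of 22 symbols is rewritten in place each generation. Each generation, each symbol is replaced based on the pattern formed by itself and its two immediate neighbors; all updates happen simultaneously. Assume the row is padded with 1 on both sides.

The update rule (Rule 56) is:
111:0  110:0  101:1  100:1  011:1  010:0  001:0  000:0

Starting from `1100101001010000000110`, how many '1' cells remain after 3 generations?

7

0010010100101000000101
1001001010010100000011
0100100101001010000010
count of 1: 7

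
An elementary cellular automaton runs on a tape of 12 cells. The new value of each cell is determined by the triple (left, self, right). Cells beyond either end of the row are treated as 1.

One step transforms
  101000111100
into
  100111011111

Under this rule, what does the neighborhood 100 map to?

1

At position 3 the neighborhood is 100; the next row has 1 there.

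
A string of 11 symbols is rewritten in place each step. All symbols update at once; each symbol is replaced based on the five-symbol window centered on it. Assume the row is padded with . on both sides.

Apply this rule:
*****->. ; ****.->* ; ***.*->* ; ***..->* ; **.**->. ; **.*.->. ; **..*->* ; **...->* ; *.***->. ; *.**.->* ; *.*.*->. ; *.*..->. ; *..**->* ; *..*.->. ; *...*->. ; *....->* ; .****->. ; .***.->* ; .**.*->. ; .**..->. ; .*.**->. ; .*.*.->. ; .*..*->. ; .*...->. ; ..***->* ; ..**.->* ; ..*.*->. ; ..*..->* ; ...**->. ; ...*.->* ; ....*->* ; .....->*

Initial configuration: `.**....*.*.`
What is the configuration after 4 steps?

..*......*.

.*.****....
*....******
*.**.*...**
..*......*.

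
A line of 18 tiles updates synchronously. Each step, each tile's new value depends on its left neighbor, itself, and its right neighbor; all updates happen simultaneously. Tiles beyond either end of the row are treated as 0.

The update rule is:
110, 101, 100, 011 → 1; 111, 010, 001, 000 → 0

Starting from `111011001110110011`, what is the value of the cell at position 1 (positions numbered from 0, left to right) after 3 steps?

1

step 1: 101111101011111011
step 2: 011000110110001111
step 3: 011100111111001001
position 1 holds 1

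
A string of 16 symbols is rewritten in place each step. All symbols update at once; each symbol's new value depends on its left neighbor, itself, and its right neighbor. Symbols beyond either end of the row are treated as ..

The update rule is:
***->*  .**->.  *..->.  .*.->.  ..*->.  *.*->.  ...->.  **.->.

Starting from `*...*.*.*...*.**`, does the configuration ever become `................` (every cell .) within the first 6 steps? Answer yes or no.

yes

................
all cells are . at step 1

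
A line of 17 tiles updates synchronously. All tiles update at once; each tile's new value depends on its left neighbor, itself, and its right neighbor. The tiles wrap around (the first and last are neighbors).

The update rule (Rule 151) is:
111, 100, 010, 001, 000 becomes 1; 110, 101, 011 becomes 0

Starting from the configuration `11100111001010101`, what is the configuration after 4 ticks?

01111111111101110

tick 1: 11011010111010100
tick 2: 00000010010010111
tick 3: 11111111111110010
tick 4: 01111111111101110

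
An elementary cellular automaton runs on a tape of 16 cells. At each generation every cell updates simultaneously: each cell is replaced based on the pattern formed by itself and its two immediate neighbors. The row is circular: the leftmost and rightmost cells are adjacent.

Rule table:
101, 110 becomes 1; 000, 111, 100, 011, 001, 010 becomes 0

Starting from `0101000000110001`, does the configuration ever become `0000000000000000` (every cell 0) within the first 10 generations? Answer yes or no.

1010000000010000
0100000000000000
0000000000000000
all cells are 0 at generation 3

yes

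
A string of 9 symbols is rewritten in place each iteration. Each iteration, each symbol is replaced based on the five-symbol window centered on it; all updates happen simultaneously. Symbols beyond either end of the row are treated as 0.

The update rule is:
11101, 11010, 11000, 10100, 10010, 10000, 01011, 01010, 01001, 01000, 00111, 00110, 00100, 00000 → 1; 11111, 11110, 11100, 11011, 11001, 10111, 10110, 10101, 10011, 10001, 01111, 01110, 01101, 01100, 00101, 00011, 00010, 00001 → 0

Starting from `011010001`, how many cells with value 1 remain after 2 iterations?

3

010111001
001000011
count of 1: 3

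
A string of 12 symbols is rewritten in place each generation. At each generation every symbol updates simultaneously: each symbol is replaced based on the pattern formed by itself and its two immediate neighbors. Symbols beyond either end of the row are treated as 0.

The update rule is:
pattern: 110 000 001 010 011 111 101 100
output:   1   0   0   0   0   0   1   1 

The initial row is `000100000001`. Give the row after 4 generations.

000000010000

000010000000
000001000000
000000100000
000000010000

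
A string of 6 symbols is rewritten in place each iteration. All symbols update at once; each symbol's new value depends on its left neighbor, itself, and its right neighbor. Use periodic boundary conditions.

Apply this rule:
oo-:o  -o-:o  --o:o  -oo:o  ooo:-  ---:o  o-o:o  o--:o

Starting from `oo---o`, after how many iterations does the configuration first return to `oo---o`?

2

-ooooo
oo---o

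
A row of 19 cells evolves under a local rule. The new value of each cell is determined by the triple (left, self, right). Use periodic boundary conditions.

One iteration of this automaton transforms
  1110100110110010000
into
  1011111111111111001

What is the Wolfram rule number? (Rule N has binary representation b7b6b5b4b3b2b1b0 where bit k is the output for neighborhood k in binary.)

position 1: 111 → 0  (bit 7 = 0)
position 2: 110 → 1  (bit 6 = 1)
position 3: 101 → 1  (bit 5 = 1)
position 5: 100 → 1  (bit 4 = 1)
position 0: 011 → 1  (bit 3 = 1)
position 4: 010 → 1  (bit 2 = 1)
position 6: 001 → 1  (bit 1 = 1)
position 16: 000 → 0  (bit 0 = 0)
bits b7..b0 = 01111110 = 126

126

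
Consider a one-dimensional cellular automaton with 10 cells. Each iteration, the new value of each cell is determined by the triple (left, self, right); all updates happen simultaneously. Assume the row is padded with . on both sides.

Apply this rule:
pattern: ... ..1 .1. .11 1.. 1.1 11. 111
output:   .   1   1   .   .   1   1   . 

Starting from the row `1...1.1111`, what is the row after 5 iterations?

.1.11....1

iteration 1: 1..111...1
iteration 2: 1.1..1..11
iteration 3: 111.11.1.1
iteration 4: ..11.11111
iteration 5: .1.11....1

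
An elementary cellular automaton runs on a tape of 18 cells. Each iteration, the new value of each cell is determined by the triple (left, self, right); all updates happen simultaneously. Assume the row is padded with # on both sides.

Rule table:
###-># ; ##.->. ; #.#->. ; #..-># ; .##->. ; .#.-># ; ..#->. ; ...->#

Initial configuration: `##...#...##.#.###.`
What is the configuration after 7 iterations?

#.#..###.#..##..#.

#.##.###....#..#..
......#.###.##.##.
#####.#..#........
####..##.########.
###.#.....######..
##..#####..####.#.
#.#..###.#..##..#.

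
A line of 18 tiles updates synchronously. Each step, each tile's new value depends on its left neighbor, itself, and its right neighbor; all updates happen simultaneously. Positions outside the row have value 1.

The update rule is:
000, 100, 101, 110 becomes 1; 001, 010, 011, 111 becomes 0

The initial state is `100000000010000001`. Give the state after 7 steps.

step 1: 111111111001111100
step 2: 000000001100000110
step 3: 111111100111110011
step 4: 000000110000011000
step 5: 111110011111001110
step 6: 000011000001100011
step 7: 111001111100111000

111001111100111000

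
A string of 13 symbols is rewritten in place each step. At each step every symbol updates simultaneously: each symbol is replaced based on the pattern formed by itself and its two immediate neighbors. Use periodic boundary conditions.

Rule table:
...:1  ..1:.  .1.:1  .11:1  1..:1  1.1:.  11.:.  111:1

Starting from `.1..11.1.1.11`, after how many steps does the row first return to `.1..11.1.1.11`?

step 1: .11.1..1.1.1.
step 2: .1..11.1.1.11

2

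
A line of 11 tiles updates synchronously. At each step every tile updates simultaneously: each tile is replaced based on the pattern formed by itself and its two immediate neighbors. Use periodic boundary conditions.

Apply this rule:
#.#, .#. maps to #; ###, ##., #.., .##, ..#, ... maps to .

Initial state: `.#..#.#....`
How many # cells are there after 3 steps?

1

.#..###....
.#.........
.#.........
count of #: 1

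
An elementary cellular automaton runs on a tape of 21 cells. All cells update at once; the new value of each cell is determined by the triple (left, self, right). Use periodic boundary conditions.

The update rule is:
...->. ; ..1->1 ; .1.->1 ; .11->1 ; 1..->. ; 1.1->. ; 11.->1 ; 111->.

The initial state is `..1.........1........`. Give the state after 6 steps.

1.1...111.1.1....111.

.11........11........
111.......111........
1.1......11.1.......1
1.1.....111.1......11
1.1....11.1.1.....11.
1.1...111.1.1....111.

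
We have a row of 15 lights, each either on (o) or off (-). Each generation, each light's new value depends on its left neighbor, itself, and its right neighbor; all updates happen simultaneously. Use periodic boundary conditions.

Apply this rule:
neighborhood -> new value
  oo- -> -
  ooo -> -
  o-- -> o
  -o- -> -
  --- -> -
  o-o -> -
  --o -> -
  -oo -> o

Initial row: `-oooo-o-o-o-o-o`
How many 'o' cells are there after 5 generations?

-o-------------
--o------------
---o-----------
----o----------
-----o---------
count of o: 1

1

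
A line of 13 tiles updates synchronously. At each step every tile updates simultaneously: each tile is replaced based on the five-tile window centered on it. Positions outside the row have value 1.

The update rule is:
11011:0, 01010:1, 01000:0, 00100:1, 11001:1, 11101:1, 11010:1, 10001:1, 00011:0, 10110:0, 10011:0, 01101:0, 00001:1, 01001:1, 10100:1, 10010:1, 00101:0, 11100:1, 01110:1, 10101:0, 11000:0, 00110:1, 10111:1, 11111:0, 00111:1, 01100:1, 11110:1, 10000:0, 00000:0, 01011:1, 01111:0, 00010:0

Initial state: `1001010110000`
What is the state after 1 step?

1110101010010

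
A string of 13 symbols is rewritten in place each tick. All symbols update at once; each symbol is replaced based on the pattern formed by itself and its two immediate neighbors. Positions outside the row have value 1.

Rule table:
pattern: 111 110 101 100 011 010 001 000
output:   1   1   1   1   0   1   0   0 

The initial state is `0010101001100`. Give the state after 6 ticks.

1011111100110
1101111110011
1110111111001
1111011111100
1111101111110
1111110111111

1111110111111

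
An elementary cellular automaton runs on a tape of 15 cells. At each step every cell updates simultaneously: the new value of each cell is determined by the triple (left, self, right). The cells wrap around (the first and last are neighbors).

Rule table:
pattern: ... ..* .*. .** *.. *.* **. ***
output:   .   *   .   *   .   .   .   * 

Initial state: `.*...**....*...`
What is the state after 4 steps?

.**....*....*..

*...**....*....
...**....*....*
..**....*....*.
.**....*....*..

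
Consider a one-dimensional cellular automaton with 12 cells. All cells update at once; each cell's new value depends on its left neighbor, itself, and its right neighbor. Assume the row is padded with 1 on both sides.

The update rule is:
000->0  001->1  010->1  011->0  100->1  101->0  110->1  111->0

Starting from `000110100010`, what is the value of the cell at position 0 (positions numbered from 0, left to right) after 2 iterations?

1

101010110110
101010010010
position 0 holds 1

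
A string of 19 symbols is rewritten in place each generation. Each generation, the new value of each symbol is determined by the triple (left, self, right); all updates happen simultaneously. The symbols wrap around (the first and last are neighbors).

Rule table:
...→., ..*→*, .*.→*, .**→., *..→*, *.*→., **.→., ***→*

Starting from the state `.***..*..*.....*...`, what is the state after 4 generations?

generation 1: *.*.*******...***..
generation 2: *.*..*****.*.*.*.**
generation 3: ..***.***..*.*.*..*
generation 4: **.*...*.***.*.****

**.*...*.***.*.****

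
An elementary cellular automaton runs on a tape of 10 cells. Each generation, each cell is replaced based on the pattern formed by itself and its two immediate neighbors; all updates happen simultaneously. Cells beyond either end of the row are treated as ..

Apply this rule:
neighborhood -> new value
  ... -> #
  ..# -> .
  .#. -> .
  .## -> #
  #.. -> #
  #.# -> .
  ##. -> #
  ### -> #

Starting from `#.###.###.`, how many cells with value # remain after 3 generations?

generation 1: ..###.####
generation 2: #.###.####
generation 3: ..###.####
count of #: 7

7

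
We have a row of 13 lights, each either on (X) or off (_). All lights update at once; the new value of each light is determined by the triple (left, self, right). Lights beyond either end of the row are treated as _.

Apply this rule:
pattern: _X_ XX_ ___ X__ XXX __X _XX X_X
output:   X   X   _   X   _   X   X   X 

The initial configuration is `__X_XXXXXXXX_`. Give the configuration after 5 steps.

XX___XX_____X

_XXXX______XX
XX__XX____XXX
XXXXXXX__XX_X
X_____XXXXXXX
XX___XX_____X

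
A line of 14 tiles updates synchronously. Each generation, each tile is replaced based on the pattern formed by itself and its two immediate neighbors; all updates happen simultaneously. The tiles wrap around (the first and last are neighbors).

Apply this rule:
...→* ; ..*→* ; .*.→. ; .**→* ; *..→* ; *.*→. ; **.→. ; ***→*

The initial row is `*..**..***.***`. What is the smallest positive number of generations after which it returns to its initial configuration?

14

.***.****..***
.**..***.****.
**.****..***.*
*..***.****..*
.****..***.***
.***.****..**.
***..***.***.*
**.****..**..*
*..***.***.***
.****..**..***
.***.***.****.
***..**..***.*
**.***.****..*
*..**..***.***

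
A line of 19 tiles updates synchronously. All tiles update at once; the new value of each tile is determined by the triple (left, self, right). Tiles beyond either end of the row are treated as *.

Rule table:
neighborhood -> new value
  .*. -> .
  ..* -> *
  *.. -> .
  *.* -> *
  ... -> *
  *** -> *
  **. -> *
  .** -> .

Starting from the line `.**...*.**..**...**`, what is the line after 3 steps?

step 1: *.*.**.*.*.*.*.**.*
step 2: **.*.**.*.*.*.*.**.
step 3: ***.*.**.*.*.*.*.**

***.*.**.*.*.*.*.**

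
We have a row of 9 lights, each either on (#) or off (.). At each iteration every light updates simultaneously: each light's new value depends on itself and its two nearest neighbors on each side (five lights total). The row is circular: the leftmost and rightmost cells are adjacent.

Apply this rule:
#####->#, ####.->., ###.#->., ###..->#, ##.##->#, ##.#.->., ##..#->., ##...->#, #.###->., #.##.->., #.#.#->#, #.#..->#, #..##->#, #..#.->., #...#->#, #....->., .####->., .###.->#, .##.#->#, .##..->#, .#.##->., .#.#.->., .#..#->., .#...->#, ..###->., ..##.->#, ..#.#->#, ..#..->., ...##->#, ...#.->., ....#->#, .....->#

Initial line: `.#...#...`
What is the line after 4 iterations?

.###..#.#

..##..#.#
.###..#.#
..##..#.#  (repeats iteration 1; period 2)
iteration 4: .###..#.#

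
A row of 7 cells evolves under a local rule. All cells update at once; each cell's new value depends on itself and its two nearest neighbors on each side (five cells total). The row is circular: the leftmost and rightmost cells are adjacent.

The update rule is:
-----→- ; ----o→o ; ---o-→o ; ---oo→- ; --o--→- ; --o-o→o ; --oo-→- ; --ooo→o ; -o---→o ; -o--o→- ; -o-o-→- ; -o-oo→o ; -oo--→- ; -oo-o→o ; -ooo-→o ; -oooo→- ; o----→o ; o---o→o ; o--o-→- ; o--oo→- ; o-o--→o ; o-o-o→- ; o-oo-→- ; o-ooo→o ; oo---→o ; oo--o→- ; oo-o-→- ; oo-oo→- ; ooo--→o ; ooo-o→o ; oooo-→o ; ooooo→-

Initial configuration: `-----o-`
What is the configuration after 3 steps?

step 1: o--oo-o
step 2: ----o--
step 3: --oo-oo

--oo-oo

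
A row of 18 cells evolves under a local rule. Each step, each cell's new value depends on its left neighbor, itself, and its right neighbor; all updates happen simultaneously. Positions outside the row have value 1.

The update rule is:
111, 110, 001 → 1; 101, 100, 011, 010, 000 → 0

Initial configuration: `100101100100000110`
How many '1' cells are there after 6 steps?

step 1: 101000101000001010
step 2: 100001000000010000
step 3: 100010000000100001
step 4: 100100000001000010
step 5: 101000000010000100
step 6: 100000000100001001
count of 1: 4

4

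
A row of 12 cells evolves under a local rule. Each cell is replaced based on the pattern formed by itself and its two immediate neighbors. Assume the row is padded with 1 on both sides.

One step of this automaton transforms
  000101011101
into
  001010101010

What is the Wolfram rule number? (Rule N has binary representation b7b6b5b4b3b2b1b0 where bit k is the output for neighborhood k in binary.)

position 8: 111 → 1  (bit 7 = 1)
position 9: 110 → 0  (bit 6 = 0)
position 4: 101 → 1  (bit 5 = 1)
position 0: 100 → 0  (bit 4 = 0)
position 7: 011 → 0  (bit 3 = 0)
position 3: 010 → 0  (bit 2 = 0)
position 2: 001 → 1  (bit 1 = 1)
position 1: 000 → 0  (bit 0 = 0)
bits b7..b0 = 10100010 = 162

162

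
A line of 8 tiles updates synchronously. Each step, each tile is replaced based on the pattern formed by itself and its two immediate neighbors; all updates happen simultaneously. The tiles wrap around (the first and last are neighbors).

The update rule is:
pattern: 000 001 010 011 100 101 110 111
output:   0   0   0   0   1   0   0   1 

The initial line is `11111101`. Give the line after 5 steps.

11111000
01110100
00100010
00010001
10001000

10001000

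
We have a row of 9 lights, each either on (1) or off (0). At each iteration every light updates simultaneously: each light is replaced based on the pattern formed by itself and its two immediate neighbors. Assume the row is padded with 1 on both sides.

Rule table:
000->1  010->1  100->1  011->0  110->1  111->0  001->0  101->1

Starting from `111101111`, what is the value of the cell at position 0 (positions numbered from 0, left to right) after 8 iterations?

1

000110000
110011110
011000011
101111000
110001110
011100011
100111000
110001110
position 0 holds 1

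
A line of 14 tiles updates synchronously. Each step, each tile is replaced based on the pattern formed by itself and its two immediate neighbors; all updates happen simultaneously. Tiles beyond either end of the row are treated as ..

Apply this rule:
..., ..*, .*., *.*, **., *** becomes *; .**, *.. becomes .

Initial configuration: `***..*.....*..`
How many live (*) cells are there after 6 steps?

10

.**.**.*****.*
*.**.**.******
**.**.**.*****
.**.**.**.****
*.**.**.**.***
**.**.**.**.**
count of *: 10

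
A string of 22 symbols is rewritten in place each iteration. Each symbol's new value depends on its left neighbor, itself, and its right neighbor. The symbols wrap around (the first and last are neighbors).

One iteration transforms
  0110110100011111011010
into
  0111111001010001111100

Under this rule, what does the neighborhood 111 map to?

At position 12 the neighborhood is 111; the next row has 0 there.

0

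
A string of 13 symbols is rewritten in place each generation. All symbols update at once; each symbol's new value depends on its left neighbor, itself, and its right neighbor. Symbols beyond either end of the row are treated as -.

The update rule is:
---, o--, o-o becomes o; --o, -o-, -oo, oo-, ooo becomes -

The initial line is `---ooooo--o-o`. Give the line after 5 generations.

oo------o--o-
--ooooo--o--o
o------o--o--
-ooooo--o--oo
------o--o---

------o--o---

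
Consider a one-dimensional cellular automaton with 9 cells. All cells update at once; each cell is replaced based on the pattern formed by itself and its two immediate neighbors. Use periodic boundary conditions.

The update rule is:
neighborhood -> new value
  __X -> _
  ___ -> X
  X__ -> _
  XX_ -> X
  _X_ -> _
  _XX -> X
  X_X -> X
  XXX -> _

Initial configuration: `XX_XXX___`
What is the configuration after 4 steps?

XXXX_X_X_
X__XX_X_X
X__XXX_XX
X__X_XXX_

X__X_XXX_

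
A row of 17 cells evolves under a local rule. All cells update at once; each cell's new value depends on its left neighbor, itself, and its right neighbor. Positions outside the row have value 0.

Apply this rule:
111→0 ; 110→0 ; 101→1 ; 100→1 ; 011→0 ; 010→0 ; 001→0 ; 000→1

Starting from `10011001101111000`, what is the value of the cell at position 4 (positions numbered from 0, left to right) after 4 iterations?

0

iteration 1: 01000100010000111
iteration 2: 00110011001110000
iteration 3: 10001000100001111
iteration 4: 01100110011100000
position 4 holds 0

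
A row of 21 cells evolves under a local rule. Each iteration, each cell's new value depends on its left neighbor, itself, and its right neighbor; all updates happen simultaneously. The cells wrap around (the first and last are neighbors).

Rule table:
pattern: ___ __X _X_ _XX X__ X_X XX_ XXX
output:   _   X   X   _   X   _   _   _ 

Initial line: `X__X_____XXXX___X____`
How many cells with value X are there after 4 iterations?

iteration 1: XXXXX___X____X_XXX__X
iteration 2: _____X_XXX__XX____XX_
iteration 3: ____XX____XX__X__X__X
iteration 4: X__X__X__X__XXXXXXXXX
count of X: 13

13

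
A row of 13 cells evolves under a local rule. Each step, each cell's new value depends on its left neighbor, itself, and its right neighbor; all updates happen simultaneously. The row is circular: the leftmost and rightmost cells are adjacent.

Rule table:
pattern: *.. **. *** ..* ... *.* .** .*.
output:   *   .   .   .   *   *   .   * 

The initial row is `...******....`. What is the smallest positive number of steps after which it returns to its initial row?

**.......****
..******.....
*.......*****
.******......
.......******
******.......
......******.
*****.......*
.....******..
****.......**
....******...
***.......***
...******....

13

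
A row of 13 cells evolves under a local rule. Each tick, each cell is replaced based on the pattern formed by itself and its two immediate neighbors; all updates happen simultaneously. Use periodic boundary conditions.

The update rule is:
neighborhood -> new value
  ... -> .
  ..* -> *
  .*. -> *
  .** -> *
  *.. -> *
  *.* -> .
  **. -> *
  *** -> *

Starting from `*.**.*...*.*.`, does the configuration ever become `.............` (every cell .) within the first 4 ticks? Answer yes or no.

*.**.**.**.*.
*.**.**.**.*.  (fixed point — unchanged through tick 4)
tick 4 is *.**.**.**.*., still not uniform .

no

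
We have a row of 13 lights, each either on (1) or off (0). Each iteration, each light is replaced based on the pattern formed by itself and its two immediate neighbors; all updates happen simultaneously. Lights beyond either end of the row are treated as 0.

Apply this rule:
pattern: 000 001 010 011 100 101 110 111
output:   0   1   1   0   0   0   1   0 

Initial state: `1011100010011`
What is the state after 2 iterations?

1001101010101

iteration 1: 1000100110101
iteration 2: 1001101010101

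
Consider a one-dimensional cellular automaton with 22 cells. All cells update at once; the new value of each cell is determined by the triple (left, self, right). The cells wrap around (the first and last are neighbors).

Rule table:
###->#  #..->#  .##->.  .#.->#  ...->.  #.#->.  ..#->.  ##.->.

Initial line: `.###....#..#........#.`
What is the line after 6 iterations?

..#.#...##.##.......##
#.#.##.......#........
#.#...#......##.......
#.##..##.......#......
#...#...#......##.....
##..##..##.......#....

##..##..##.......#....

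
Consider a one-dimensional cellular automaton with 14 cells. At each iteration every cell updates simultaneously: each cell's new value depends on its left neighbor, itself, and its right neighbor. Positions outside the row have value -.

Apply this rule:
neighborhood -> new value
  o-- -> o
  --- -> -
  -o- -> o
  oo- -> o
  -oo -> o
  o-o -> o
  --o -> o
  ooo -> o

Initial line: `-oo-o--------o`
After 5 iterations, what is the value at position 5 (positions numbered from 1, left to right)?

o

oooooo------oo
ooooooo----ooo
oooooooo--oooo
oooooooooooooo
oooooooooooooo
position 5 holds o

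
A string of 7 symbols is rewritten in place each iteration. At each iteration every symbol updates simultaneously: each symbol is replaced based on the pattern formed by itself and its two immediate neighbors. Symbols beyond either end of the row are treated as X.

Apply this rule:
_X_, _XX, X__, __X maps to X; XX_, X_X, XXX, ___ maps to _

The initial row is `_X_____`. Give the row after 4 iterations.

iteration 1: _XX___X
iteration 2: _X_X_XX
iteration 3: _X_X_X_
iteration 4: _X_X_X_

_X_X_X_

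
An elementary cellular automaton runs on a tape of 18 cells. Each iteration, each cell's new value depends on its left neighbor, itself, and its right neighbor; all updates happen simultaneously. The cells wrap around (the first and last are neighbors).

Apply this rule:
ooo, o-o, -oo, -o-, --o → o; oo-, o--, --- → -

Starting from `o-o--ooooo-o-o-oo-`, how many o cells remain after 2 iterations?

15

ooo-ooooo-oooooo-o
oo-ooooo-oooooo-oo
count of o: 15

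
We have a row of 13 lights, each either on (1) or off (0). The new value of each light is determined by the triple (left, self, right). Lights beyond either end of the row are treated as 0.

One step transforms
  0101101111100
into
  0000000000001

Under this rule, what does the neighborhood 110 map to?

0

At position 4 the neighborhood is 110; the next row has 0 there.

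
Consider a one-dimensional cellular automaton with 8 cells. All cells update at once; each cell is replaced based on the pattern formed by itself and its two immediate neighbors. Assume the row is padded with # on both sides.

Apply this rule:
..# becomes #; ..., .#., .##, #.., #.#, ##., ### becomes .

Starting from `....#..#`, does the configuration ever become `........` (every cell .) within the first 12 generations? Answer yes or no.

generation 1: ...#..#.
generation 2: ..#..#..
generation 3: .#..#..#
generation 4: ...#..#.  (repeats generation 1; period 3)
generation 12: .#..#..#
generation 12 is .#..#..#, still not uniform .

no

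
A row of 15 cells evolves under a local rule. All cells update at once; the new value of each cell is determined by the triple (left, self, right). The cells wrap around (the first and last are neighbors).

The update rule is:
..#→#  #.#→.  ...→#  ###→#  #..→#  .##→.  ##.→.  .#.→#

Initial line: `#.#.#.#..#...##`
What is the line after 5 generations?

generation 1: ..#.#.#######.#
generation 2: ###.#..#####..#
generation 3: ##..###.###.##.
generation 4: ..##.#...#.....
generation 5: ##...##########

##...##########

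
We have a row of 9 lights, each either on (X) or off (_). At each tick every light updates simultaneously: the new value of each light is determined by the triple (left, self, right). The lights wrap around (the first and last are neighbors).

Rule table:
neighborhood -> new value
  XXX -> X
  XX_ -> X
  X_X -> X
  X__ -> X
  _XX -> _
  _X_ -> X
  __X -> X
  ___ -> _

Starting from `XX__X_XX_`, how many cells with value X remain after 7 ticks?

_XXXXX_XX
X_XXXXX_X
XX_XXXXX_
_XX_XXXXX
X_XX_XXXX
XX_XX_XXX
XXX_XX_XX
count of X: 7

7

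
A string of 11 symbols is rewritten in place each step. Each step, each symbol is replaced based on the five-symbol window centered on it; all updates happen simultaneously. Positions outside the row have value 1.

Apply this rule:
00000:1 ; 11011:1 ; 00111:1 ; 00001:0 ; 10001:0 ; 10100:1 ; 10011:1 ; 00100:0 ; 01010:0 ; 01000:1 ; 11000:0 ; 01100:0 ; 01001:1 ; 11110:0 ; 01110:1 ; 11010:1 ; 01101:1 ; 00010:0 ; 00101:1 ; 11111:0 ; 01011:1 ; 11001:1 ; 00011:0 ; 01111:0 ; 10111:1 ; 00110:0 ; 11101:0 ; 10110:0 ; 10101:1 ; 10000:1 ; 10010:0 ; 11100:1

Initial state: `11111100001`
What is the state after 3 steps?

10010111000

00000101001
01100101111
10010111000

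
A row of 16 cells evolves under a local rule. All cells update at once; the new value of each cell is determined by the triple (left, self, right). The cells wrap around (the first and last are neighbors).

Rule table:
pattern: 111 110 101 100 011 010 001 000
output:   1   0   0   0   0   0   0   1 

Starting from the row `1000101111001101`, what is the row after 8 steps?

step 1: 0010000110000000
step 2: 1000110000111111
step 3: 0010000110011111
step 4: 0000110000001110
step 5: 1110000111100100
step 6: 0100110011000000
step 7: 0000000000011111
step 8: 0111111111001110

0111111111001110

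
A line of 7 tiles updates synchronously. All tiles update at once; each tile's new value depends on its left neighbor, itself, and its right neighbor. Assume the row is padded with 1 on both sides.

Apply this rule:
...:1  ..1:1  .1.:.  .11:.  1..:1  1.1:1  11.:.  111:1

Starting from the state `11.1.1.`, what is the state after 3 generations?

1.1.1.1
.1.1.1.
1.1.1.1

1.1.1.1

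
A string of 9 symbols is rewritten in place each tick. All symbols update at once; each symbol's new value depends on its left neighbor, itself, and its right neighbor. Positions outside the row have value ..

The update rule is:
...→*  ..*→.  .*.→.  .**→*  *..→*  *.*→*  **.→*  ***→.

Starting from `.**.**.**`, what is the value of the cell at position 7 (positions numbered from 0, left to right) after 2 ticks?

tick 1: .********
tick 2: .*......*
position 7 holds .

.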